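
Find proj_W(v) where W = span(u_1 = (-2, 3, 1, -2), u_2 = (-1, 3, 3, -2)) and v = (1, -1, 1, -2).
proj_W(v) = (3/5, 0, 6/5, 0)

Set up U = [u_1 | ... | u_2] ∈ R^(4×2). The projector onto W = col(U) is P = U (U^T U)^(-1) U^T.
Compute U^T U =
  [18, 18]
  [18, 23],
and U^T v = (0, 3).
Solve U^T U · c = U^T v for the coefficients: c = (-3/5, 3/5). The projection is proj_W(v) = U c.
Check: (v - proj_W(v)) · u_1 = 0  (should be 0).
Check: (v - proj_W(v)) · u_2 = 0  (should be 0).
Result: proj_W(v) = (3/5, 0, 6/5, 0).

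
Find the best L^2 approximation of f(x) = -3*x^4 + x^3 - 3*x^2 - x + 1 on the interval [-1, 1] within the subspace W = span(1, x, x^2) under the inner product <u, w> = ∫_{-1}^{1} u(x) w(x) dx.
g(x) = -39*x^2/7 - 2*x/5 + 44/35

The best approximation g ∈ W is the orthogonal projection of f onto W. Writing g = a_0 + a_1 x + a_2 x^2, the coefficients solve the normal equations G · a = b where
  G_{ij} = <φ_i, φ_j> and b_i = <f, φ_i>, with φ_0 = 1, φ_1 = x, φ_2 = x^2.
G =
  [2, 0, 2/3]
  [0, 2/3, 0]
  [2/3, 0, 2/5],
b = (-6/5, -4/15, -146/105).
Solving gives a_0 = 44/35, a_1 = -2/5, a_2 = -39/7, so
  g(x) = -39*x^2/7 - 2*x/5 + 44/35.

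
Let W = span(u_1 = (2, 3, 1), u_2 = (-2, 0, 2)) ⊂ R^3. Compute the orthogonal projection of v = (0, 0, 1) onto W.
proj_W(v) = (-1/3, 1/3, 2/3)

Set up U = [u_1 | ... | u_2] ∈ R^(3×2). The projector onto W = col(U) is P = U (U^T U)^(-1) U^T.
Compute U^T U =
  [14, -2]
  [-2, 8],
and U^T v = (1, 2).
Solve U^T U · c = U^T v for the coefficients: c = (1/9, 5/18). The projection is proj_W(v) = U c.
Check: (v - proj_W(v)) · u_1 = 0  (should be 0).
Check: (v - proj_W(v)) · u_2 = 0  (should be 0).
Result: proj_W(v) = (-1/3, 1/3, 2/3).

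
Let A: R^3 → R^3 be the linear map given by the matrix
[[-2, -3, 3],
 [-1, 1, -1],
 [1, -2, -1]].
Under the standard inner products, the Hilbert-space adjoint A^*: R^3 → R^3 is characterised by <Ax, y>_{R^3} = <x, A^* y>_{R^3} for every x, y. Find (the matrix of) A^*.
A^* = A^T =
[[-2, -1, 1],
 [-3, 1, -2],
 [3, -1, -1]]

For real matrices with standard dot products, the defining identity <Ax, y> = <x, A^* y> gives (Ax)^T y = x^T (A^*) y, i.e. x^T A^T y = x^T (A^*) y. Since this holds for all x, y, we must have A^* = A^T. Therefore
A^* =
[[-2, -1, 1],
 [-3, 1, -2],
 [3, -1, -1]].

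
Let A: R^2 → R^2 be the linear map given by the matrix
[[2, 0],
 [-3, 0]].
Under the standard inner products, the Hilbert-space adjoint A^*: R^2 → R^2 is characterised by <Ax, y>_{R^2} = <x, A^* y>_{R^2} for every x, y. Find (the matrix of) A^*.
A^* = A^T =
[[2, -3],
 [0, 0]]

For real matrices with standard dot products, the defining identity <Ax, y> = <x, A^* y> gives (Ax)^T y = x^T (A^*) y, i.e. x^T A^T y = x^T (A^*) y. Since this holds for all x, y, we must have A^* = A^T. Therefore
A^* =
[[2, -3],
 [0, 0]].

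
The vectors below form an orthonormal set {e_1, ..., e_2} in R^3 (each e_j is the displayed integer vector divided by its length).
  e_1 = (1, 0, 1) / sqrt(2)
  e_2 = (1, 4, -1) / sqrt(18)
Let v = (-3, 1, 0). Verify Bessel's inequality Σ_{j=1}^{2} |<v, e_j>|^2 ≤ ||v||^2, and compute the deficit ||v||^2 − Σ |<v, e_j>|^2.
Σ |<v, e_j>|^2 = 41/9; ||v||^2 = 10; deficit = 49/9

Write each e_j = u_j / sqrt(<u_j, u_j>) where u_j is the displayed integer vector. Then <v, e_j> = <v, u_j> / sqrt(<u_j, u_j>), so |<v, e_j>|^2 = <v, u_j>^2 / <u_j, u_j>.
Coefficients: <v, e_1> = -3/sqrt(2), <v, e_2> = 1/sqrt(18).
Square and sum: Σ |<v, e_j>|^2 = 41/9.
Compute ||v||^2 = v·v = 10.
Deficit = 10 − 41/9 = 49/9 ≥ 0, confirming Bessel's inequality. (The deficit equals ||v − Σ <v,e_j> e_j||^2, the squared distance from v to span{e_j}.)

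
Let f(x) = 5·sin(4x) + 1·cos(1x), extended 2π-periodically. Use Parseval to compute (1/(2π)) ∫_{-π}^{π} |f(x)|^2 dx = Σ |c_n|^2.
Σ |c_n|^2 = 13

Expand |f|^2 and use orthogonality of {sin(nx), cos(mx)} on [-π, π]:
  ∫_{-π}^{π} sin(nx)^2 dx = π, ∫ cos(mx)^2 dx = π, and cross terms integrate to 0.
So ∫_{-π}^{π} f(x)^2 dx = 5^2 · π + 1^2 · π = (25 + 1)π.
Divide by 2π: (25 + 1)/2 = 13.
By Parseval, this equals Σ |c_n|^2.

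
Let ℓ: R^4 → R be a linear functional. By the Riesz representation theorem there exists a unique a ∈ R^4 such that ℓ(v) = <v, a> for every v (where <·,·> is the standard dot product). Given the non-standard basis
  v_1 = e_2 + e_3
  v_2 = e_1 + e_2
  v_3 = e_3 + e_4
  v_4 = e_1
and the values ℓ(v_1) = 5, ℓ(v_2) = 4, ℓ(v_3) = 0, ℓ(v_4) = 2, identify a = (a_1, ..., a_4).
a = (2, 2, 3, -3)

Write a = (a_1, ..., a_4) in the standard basis. For each basis vector v_i, ℓ(v_i) = <v_i, a> is a linear equation in the a_j's. Collect the n equations into a matrix system V a = ℓ, where row i of V is v_i (expressed in the standard basis). Since V is invertible (lower-triangular with 1s on the diagonal, up to permutation), solve by back-substitution:
  V =
[[0, 1, 1, 0],
 [1, 1, 0, 0],
 [0, 0, 1, 1],
 [1, 0, 0, 0]]
  V a = (5, 4, 0, 2)
Solving gives a = (2, 2, 3, -3).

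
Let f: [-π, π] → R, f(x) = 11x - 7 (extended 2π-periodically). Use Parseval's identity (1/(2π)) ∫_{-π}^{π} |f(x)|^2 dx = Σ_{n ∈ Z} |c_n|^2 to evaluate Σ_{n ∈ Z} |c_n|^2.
Σ |c_n|^2 = 121π^2/3 + 49

Expand and integrate term by term over [-π, π]:
  ∫ (11x)^2 dx = 121·(2π^3/3); ∫ 2·11·(-7)·x dx = 0 (odd integrand); ∫ (-7)^2 dx = 49·2π.
So (1/(2π)) ∫_{-π}^{π} (11x - 7)^2 dx = 121π^2/3 + 49 = 121π^2/3 + 49.
Parseval ⇒ Σ |c_n|^2 = 121π^2/3 + 49.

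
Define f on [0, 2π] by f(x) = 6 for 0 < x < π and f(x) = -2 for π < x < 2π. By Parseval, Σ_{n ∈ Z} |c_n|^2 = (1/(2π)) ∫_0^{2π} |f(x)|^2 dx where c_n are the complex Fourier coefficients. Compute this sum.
Σ |c_n|^2 = 20

Parseval equates the L^2 energy of f (normalised by 1/(2π)) with the ℓ^2 sum of its Fourier coefficients: (1/(2π)) ∫_0^{2π} |f|^2 = Σ |c_n|^2.
Compute the left side: (1/(2π)) [∫_0^π 6^2 dx + ∫_π^{2π} (-2)^2 dx] = (1/(2π)) · (36π + 4π) = (36 + 4)/2 = 20.
So Σ_{n ∈ Z} |c_n|^2 = 20.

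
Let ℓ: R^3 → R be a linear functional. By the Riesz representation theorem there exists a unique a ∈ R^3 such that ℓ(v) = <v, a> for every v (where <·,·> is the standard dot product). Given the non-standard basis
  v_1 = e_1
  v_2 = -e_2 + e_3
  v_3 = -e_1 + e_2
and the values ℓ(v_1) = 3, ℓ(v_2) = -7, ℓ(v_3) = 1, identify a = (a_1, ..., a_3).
a = (3, 4, -3)

Write a = (a_1, ..., a_3) in the standard basis. For each basis vector v_i, ℓ(v_i) = <v_i, a> is a linear equation in the a_j's. Collect the n equations into a matrix system V a = ℓ, where row i of V is v_i (expressed in the standard basis). Since V is invertible (lower-triangular with 1s on the diagonal, up to permutation), solve by back-substitution:
  V =
[[1, 0, 0],
 [0, -1, 1],
 [-1, 1, 0]]
  V a = (3, -7, 1)
Solving gives a = (3, 4, -3).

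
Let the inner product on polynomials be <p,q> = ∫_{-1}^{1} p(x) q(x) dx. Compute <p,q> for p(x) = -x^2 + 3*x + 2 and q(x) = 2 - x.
<p,q> = 14/3

Expand the product: p(x)·q(x) = x^3 - 5*x^2 + 4*x + 4.
∫_{-1}^{1} of each monomial x^k gives [2/(k+1) if k even, 0 if k odd]. Integrating term-by-term (or equivalently evaluating the antiderivative F(x) = x^4/4 - 5*x^3/3 + 2*x^2 + 4*x at the endpoints):
  F(1) − F(−1) = 55/12 − (-1/12) = 14/3.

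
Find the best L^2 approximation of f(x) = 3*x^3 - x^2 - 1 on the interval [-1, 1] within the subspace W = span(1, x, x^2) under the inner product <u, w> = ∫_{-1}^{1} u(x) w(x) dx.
g(x) = -x^2 + 9*x/5 - 1

The best approximation g ∈ W is the orthogonal projection of f onto W. Writing g = a_0 + a_1 x + a_2 x^2, the coefficients solve the normal equations G · a = b where
  G_{ij} = <φ_i, φ_j> and b_i = <f, φ_i>, with φ_0 = 1, φ_1 = x, φ_2 = x^2.
G =
  [2, 0, 2/3]
  [0, 2/3, 0]
  [2/3, 0, 2/5],
b = (-8/3, 6/5, -16/15).
Solving gives a_0 = -1, a_1 = 9/5, a_2 = -1, so
  g(x) = -x^2 + 9*x/5 - 1.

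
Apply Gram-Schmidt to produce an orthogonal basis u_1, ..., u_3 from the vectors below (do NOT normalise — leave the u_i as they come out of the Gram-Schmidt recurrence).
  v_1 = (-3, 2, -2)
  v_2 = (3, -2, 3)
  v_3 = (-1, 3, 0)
Orthogonal basis:
  u_1 = (-3, 2, -2)
  u_2 = (-6/17, 4/17, 13/17)
  u_3 = (14/13, 21/13, 0)

Apply the Gram-Schmidt recurrence
  u_1 = v_1
  u_i = v_i − Σ_{j<i} ((v_i · u_j) / (u_j · u_j)) · u_j.

Step by step this gives:
  u_1 = (-3, 2, -2)
  u_2 = (-6/17, 4/17, 13/17)
  u_3 = (14/13, 21/13, 0)

Orthogonality check:
  u_2 · u_1 = 0 (should be 0)
  u_3 · u_1 = 0 (should be 0)
  u_3 · u_2 = 0 (should be 0)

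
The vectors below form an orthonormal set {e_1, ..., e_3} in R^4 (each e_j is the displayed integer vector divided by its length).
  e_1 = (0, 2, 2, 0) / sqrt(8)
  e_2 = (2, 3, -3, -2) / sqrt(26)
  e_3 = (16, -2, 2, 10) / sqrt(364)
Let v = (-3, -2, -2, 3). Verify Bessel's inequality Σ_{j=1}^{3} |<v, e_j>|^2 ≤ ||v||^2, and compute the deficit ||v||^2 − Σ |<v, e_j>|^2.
Σ |<v, e_j>|^2 = 101/7; ||v||^2 = 26; deficit = 81/7

Write each e_j = u_j / sqrt(<u_j, u_j>) where u_j is the displayed integer vector. Then <v, e_j> = <v, u_j> / sqrt(<u_j, u_j>), so |<v, e_j>|^2 = <v, u_j>^2 / <u_j, u_j>.
Coefficients: <v, e_1> = -8/sqrt(8), <v, e_2> = -12/sqrt(26), <v, e_3> = -18/sqrt(364).
Square and sum: Σ |<v, e_j>|^2 = 101/7.
Compute ||v||^2 = v·v = 26.
Deficit = 26 − 101/7 = 81/7 ≥ 0, confirming Bessel's inequality. (The deficit equals ||v − Σ <v,e_j> e_j||^2, the squared distance from v to span{e_j}.)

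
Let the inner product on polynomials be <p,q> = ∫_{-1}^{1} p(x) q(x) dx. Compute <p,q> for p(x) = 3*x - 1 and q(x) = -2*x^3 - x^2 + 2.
<p,q> = -86/15

Expand the product: p(x)·q(x) = -6*x^4 - x^3 + x^2 + 6*x - 2.
∫_{-1}^{1} of each monomial x^k gives [2/(k+1) if k even, 0 if k odd]. Integrating term-by-term (or equivalently evaluating the antiderivative F(x) = -6*x^5/5 - x^4/4 + x^3/3 + 3*x^2 - 2*x at the endpoints):
  F(1) − F(−1) = -7/60 − (337/60) = -86/15.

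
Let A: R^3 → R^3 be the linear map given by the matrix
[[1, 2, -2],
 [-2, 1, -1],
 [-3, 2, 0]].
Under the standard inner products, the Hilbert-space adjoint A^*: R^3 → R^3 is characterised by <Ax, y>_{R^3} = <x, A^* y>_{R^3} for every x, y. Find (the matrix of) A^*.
A^* = A^T =
[[1, -2, -3],
 [2, 1, 2],
 [-2, -1, 0]]

For real matrices with standard dot products, the defining identity <Ax, y> = <x, A^* y> gives (Ax)^T y = x^T (A^*) y, i.e. x^T A^T y = x^T (A^*) y. Since this holds for all x, y, we must have A^* = A^T. Therefore
A^* =
[[1, -2, -3],
 [2, 1, 2],
 [-2, -1, 0]].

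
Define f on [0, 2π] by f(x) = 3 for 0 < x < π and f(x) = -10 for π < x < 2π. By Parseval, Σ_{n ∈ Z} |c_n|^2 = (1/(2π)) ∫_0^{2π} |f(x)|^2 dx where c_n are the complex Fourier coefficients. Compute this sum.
Σ |c_n|^2 = 109/2

Parseval equates the L^2 energy of f (normalised by 1/(2π)) with the ℓ^2 sum of its Fourier coefficients: (1/(2π)) ∫_0^{2π} |f|^2 = Σ |c_n|^2.
Compute the left side: (1/(2π)) [∫_0^π 3^2 dx + ∫_π^{2π} (-10)^2 dx] = (1/(2π)) · (9π + 100π) = (9 + 100)/2 = 109/2.
So Σ_{n ∈ Z} |c_n|^2 = 109/2.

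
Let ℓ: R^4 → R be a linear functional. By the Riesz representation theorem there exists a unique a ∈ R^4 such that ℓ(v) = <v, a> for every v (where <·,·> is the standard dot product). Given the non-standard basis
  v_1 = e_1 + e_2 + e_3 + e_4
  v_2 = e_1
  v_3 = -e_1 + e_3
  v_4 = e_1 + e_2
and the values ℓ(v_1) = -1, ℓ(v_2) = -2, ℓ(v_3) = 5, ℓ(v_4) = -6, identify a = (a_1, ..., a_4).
a = (-2, -4, 3, 2)

Write a = (a_1, ..., a_4) in the standard basis. For each basis vector v_i, ℓ(v_i) = <v_i, a> is a linear equation in the a_j's. Collect the n equations into a matrix system V a = ℓ, where row i of V is v_i (expressed in the standard basis). Since V is invertible (lower-triangular with 1s on the diagonal, up to permutation), solve by back-substitution:
  V =
[[1, 1, 1, 1],
 [1, 0, 0, 0],
 [-1, 0, 1, 0],
 [1, 1, 0, 0]]
  V a = (-1, -2, 5, -6)
Solving gives a = (-2, -4, 3, 2).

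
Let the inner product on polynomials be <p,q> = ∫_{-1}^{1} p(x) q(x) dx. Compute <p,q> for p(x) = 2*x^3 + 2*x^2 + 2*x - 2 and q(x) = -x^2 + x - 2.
<p,q> = 8

Expand the product: p(x)·q(x) = -2*x^5 - 4*x^3 - 6*x + 4.
∫_{-1}^{1} of each monomial x^k gives [2/(k+1) if k even, 0 if k odd]. Integrating term-by-term (or equivalently evaluating the antiderivative F(x) = -x^6/3 - x^4 - 3*x^2 + 4*x at the endpoints):
  F(1) − F(−1) = -1/3 − (-25/3) = 8.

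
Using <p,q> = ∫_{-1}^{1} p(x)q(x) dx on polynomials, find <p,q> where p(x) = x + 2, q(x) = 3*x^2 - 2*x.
<p,q> = 8/3

Expand the product: p(x)·q(x) = 3*x^3 + 4*x^2 - 4*x.
∫_{-1}^{1} of each monomial x^k gives [2/(k+1) if k even, 0 if k odd]. Integrating term-by-term (or equivalently evaluating the antiderivative F(x) = 3*x^4/4 + 4*x^3/3 - 2*x^2 at the endpoints):
  F(1) − F(−1) = 1/12 − (-31/12) = 8/3.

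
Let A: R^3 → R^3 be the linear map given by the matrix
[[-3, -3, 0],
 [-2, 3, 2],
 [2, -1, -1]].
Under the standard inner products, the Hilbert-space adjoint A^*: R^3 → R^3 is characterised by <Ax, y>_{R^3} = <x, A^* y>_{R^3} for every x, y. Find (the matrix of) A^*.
A^* = A^T =
[[-3, -2, 2],
 [-3, 3, -1],
 [0, 2, -1]]

For real matrices with standard dot products, the defining identity <Ax, y> = <x, A^* y> gives (Ax)^T y = x^T (A^*) y, i.e. x^T A^T y = x^T (A^*) y. Since this holds for all x, y, we must have A^* = A^T. Therefore
A^* =
[[-3, -2, 2],
 [-3, 3, -1],
 [0, 2, -1]].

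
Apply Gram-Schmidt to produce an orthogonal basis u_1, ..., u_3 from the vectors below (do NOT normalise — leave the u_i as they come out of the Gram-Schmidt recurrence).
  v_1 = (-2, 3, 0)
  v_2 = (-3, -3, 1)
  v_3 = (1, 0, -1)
Orthogonal basis:
  u_1 = (-2, 3, 0)
  u_2 = (-45/13, -30/13, 1)
  u_3 = (-18/119, -12/119, -90/119)

Apply the Gram-Schmidt recurrence
  u_1 = v_1
  u_i = v_i − Σ_{j<i} ((v_i · u_j) / (u_j · u_j)) · u_j.

Step by step this gives:
  u_1 = (-2, 3, 0)
  u_2 = (-45/13, -30/13, 1)
  u_3 = (-18/119, -12/119, -90/119)

Orthogonality check:
  u_2 · u_1 = 0 (should be 0)
  u_3 · u_1 = 0 (should be 0)
  u_3 · u_2 = 0 (should be 0)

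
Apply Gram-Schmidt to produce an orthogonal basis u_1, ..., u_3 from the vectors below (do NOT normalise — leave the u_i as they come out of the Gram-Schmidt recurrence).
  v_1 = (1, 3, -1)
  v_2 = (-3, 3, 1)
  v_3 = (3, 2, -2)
Orthogonal basis:
  u_1 = (1, 3, -1)
  u_2 = (-38/11, 18/11, 16/11)
  u_3 = (-3/46, -1/46, -3/23)

Apply the Gram-Schmidt recurrence
  u_1 = v_1
  u_i = v_i − Σ_{j<i} ((v_i · u_j) / (u_j · u_j)) · u_j.

Step by step this gives:
  u_1 = (1, 3, -1)
  u_2 = (-38/11, 18/11, 16/11)
  u_3 = (-3/46, -1/46, -3/23)

Orthogonality check:
  u_2 · u_1 = 0 (should be 0)
  u_3 · u_1 = 0 (should be 0)
  u_3 · u_2 = 0 (should be 0)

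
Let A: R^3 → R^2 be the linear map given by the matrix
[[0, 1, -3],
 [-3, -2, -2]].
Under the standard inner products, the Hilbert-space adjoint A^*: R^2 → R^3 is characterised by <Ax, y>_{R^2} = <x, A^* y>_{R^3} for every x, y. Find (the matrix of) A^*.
A^* = A^T =
[[0, -3],
 [1, -2],
 [-3, -2]]

For real matrices with standard dot products, the defining identity <Ax, y> = <x, A^* y> gives (Ax)^T y = x^T (A^*) y, i.e. x^T A^T y = x^T (A^*) y. Since this holds for all x, y, we must have A^* = A^T. Therefore
A^* =
[[0, -3],
 [1, -2],
 [-3, -2]].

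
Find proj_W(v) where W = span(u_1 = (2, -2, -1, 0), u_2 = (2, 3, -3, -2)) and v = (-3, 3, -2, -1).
proj_W(v) = (-324/233, 869/233, -56/233, -218/233)

Set up U = [u_1 | ... | u_2] ∈ R^(4×2). The projector onto W = col(U) is P = U (U^T U)^(-1) U^T.
Compute U^T U =
  [9, 1]
  [1, 26],
and U^T v = (-10, 11).
Solve U^T U · c = U^T v for the coefficients: c = (-271/233, 109/233). The projection is proj_W(v) = U c.
Check: (v - proj_W(v)) · u_1 = 0  (should be 0).
Check: (v - proj_W(v)) · u_2 = 0  (should be 0).
Result: proj_W(v) = (-324/233, 869/233, -56/233, -218/233).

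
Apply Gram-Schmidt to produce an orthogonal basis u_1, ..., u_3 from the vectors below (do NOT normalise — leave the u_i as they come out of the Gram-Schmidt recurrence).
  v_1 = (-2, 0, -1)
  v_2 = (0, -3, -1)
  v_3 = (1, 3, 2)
Orthogonal basis:
  u_1 = (-2, 0, -1)
  u_2 = (2/5, -3, -4/5)
  u_3 = (-9/49, -6/49, 18/49)

Apply the Gram-Schmidt recurrence
  u_1 = v_1
  u_i = v_i − Σ_{j<i} ((v_i · u_j) / (u_j · u_j)) · u_j.

Step by step this gives:
  u_1 = (-2, 0, -1)
  u_2 = (2/5, -3, -4/5)
  u_3 = (-9/49, -6/49, 18/49)

Orthogonality check:
  u_2 · u_1 = 0 (should be 0)
  u_3 · u_1 = 0 (should be 0)
  u_3 · u_2 = 0 (should be 0)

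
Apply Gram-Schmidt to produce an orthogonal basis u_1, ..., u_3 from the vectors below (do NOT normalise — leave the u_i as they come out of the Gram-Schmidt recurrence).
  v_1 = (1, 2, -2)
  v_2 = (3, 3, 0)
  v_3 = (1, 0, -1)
Orthogonal basis:
  u_1 = (1, 2, -2)
  u_2 = (2, 1, 2)
  u_3 = (2/3, -2/3, -1/3)

Apply the Gram-Schmidt recurrence
  u_1 = v_1
  u_i = v_i − Σ_{j<i} ((v_i · u_j) / (u_j · u_j)) · u_j.

Step by step this gives:
  u_1 = (1, 2, -2)
  u_2 = (2, 1, 2)
  u_3 = (2/3, -2/3, -1/3)

Orthogonality check:
  u_2 · u_1 = 0 (should be 0)
  u_3 · u_1 = 0 (should be 0)
  u_3 · u_2 = 0 (should be 0)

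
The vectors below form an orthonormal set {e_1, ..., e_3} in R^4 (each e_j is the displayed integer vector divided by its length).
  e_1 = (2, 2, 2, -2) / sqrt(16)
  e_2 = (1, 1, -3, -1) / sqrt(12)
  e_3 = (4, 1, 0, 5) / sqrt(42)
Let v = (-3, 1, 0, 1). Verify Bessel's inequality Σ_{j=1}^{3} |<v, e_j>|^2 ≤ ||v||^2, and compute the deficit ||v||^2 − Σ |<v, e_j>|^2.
Σ |<v, e_j>|^2 = 27/7; ||v||^2 = 11; deficit = 50/7

Write each e_j = u_j / sqrt(<u_j, u_j>) where u_j is the displayed integer vector. Then <v, e_j> = <v, u_j> / sqrt(<u_j, u_j>), so |<v, e_j>|^2 = <v, u_j>^2 / <u_j, u_j>.
Coefficients: <v, e_1> = -6/sqrt(16), <v, e_2> = -3/sqrt(12), <v, e_3> = -6/sqrt(42).
Square and sum: Σ |<v, e_j>|^2 = 27/7.
Compute ||v||^2 = v·v = 11.
Deficit = 11 − 27/7 = 50/7 ≥ 0, confirming Bessel's inequality. (The deficit equals ||v − Σ <v,e_j> e_j||^2, the squared distance from v to span{e_j}.)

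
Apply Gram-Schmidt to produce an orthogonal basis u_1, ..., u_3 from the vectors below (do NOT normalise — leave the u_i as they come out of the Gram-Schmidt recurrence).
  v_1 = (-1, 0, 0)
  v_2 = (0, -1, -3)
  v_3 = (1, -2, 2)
Orthogonal basis:
  u_1 = (-1, 0, 0)
  u_2 = (0, -1, -3)
  u_3 = (0, -12/5, 4/5)

Apply the Gram-Schmidt recurrence
  u_1 = v_1
  u_i = v_i − Σ_{j<i} ((v_i · u_j) / (u_j · u_j)) · u_j.

Step by step this gives:
  u_1 = (-1, 0, 0)
  u_2 = (0, -1, -3)
  u_3 = (0, -12/5, 4/5)

Orthogonality check:
  u_2 · u_1 = 0 (should be 0)
  u_3 · u_1 = 0 (should be 0)
  u_3 · u_2 = 0 (should be 0)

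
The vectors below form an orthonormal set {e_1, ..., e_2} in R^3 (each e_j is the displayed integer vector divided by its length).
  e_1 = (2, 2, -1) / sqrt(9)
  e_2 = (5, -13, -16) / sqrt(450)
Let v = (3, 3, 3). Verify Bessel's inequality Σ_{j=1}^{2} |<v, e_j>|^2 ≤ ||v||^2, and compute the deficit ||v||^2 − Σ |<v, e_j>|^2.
Σ |<v, e_j>|^2 = 513/25; ||v||^2 = 27; deficit = 162/25

Write each e_j = u_j / sqrt(<u_j, u_j>) where u_j is the displayed integer vector. Then <v, e_j> = <v, u_j> / sqrt(<u_j, u_j>), so |<v, e_j>|^2 = <v, u_j>^2 / <u_j, u_j>.
Coefficients: <v, e_1> = 9/sqrt(9), <v, e_2> = -72/sqrt(450).
Square and sum: Σ |<v, e_j>|^2 = 513/25.
Compute ||v||^2 = v·v = 27.
Deficit = 27 − 513/25 = 162/25 ≥ 0, confirming Bessel's inequality. (The deficit equals ||v − Σ <v,e_j> e_j||^2, the squared distance from v to span{e_j}.)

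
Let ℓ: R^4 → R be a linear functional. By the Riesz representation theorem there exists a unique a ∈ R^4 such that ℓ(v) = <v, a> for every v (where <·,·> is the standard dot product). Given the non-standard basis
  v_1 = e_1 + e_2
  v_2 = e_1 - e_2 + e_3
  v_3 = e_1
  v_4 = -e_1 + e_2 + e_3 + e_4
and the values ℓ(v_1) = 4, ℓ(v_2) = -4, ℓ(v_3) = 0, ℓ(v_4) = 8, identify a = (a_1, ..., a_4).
a = (0, 4, 0, 4)

Write a = (a_1, ..., a_4) in the standard basis. For each basis vector v_i, ℓ(v_i) = <v_i, a> is a linear equation in the a_j's. Collect the n equations into a matrix system V a = ℓ, where row i of V is v_i (expressed in the standard basis). Since V is invertible (lower-triangular with 1s on the diagonal, up to permutation), solve by back-substitution:
  V =
[[1, 1, 0, 0],
 [1, -1, 1, 0],
 [1, 0, 0, 0],
 [-1, 1, 1, 1]]
  V a = (4, -4, 0, 8)
Solving gives a = (0, 4, 0, 4).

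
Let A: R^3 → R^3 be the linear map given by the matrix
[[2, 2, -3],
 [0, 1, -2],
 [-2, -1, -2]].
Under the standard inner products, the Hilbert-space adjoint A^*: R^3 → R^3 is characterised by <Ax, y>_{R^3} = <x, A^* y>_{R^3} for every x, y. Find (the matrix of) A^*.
A^* = A^T =
[[2, 0, -2],
 [2, 1, -1],
 [-3, -2, -2]]

For real matrices with standard dot products, the defining identity <Ax, y> = <x, A^* y> gives (Ax)^T y = x^T (A^*) y, i.e. x^T A^T y = x^T (A^*) y. Since this holds for all x, y, we must have A^* = A^T. Therefore
A^* =
[[2, 0, -2],
 [2, 1, -1],
 [-3, -2, -2]].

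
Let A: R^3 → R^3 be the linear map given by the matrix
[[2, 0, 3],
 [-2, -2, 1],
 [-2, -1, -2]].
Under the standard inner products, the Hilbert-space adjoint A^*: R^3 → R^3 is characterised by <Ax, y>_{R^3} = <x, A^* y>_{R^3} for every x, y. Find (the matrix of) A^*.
A^* = A^T =
[[2, -2, -2],
 [0, -2, -1],
 [3, 1, -2]]

For real matrices with standard dot products, the defining identity <Ax, y> = <x, A^* y> gives (Ax)^T y = x^T (A^*) y, i.e. x^T A^T y = x^T (A^*) y. Since this holds for all x, y, we must have A^* = A^T. Therefore
A^* =
[[2, -2, -2],
 [0, -2, -1],
 [3, 1, -2]].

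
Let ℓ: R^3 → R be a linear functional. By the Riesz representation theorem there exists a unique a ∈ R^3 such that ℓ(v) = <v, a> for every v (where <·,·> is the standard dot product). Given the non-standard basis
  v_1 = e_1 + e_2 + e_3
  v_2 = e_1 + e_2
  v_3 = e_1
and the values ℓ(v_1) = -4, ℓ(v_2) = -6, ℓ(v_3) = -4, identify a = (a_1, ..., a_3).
a = (-4, -2, 2)

Write a = (a_1, ..., a_3) in the standard basis. For each basis vector v_i, ℓ(v_i) = <v_i, a> is a linear equation in the a_j's. Collect the n equations into a matrix system V a = ℓ, where row i of V is v_i (expressed in the standard basis). Since V is invertible (lower-triangular with 1s on the diagonal, up to permutation), solve by back-substitution:
  V =
[[1, 1, 1],
 [1, 1, 0],
 [1, 0, 0]]
  V a = (-4, -6, -4)
Solving gives a = (-4, -2, 2).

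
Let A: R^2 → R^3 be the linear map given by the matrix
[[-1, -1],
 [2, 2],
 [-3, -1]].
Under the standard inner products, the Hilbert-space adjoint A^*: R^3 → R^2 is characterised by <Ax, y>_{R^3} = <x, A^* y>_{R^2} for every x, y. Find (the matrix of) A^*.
A^* = A^T =
[[-1, 2, -3],
 [-1, 2, -1]]

For real matrices with standard dot products, the defining identity <Ax, y> = <x, A^* y> gives (Ax)^T y = x^T (A^*) y, i.e. x^T A^T y = x^T (A^*) y. Since this holds for all x, y, we must have A^* = A^T. Therefore
A^* =
[[-1, 2, -3],
 [-1, 2, -1]].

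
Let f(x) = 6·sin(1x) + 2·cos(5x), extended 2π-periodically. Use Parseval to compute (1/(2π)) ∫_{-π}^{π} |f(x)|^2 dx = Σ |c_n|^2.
Σ |c_n|^2 = 20

Expand |f|^2 and use orthogonality of {sin(nx), cos(mx)} on [-π, π]:
  ∫_{-π}^{π} sin(nx)^2 dx = π, ∫ cos(mx)^2 dx = π, and cross terms integrate to 0.
So ∫_{-π}^{π} f(x)^2 dx = 6^2 · π + 2^2 · π = (36 + 4)π.
Divide by 2π: (36 + 4)/2 = 20.
By Parseval, this equals Σ |c_n|^2.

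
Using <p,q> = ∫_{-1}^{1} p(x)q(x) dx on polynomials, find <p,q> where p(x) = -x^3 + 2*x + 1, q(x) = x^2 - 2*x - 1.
<p,q> = -16/5

Expand the product: p(x)·q(x) = -x^5 + 2*x^4 + 3*x^3 - 3*x^2 - 4*x - 1.
∫_{-1}^{1} of each monomial x^k gives [2/(k+1) if k even, 0 if k odd]. Integrating term-by-term (or equivalently evaluating the antiderivative F(x) = -x^6/6 + 2*x^5/5 + 3*x^4/4 - x^3 - 2*x^2 - x at the endpoints):
  F(1) − F(−1) = -181/60 − (11/60) = -16/5.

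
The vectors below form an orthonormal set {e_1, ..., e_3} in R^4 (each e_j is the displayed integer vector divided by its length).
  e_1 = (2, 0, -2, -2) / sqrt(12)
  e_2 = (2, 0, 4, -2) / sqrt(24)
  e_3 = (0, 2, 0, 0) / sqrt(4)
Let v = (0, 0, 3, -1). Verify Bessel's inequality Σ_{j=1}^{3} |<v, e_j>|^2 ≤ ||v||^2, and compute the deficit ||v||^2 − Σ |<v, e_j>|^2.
Σ |<v, e_j>|^2 = 19/2; ||v||^2 = 10; deficit = 1/2

Write each e_j = u_j / sqrt(<u_j, u_j>) where u_j is the displayed integer vector. Then <v, e_j> = <v, u_j> / sqrt(<u_j, u_j>), so |<v, e_j>|^2 = <v, u_j>^2 / <u_j, u_j>.
Coefficients: <v, e_1> = -4/sqrt(12), <v, e_2> = 14/sqrt(24), <v, e_3> = 0/sqrt(4).
Square and sum: Σ |<v, e_j>|^2 = 19/2.
Compute ||v||^2 = v·v = 10.
Deficit = 10 − 19/2 = 1/2 ≥ 0, confirming Bessel's inequality. (The deficit equals ||v − Σ <v,e_j> e_j||^2, the squared distance from v to span{e_j}.)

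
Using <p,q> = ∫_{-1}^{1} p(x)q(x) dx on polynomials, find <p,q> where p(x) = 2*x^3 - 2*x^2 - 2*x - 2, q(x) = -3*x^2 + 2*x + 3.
<p,q> = -32/3

Expand the product: p(x)·q(x) = -6*x^5 + 10*x^4 + 8*x^3 - 4*x^2 - 10*x - 6.
∫_{-1}^{1} of each monomial x^k gives [2/(k+1) if k even, 0 if k odd]. Integrating term-by-term (or equivalently evaluating the antiderivative F(x) = -x^6 + 2*x^5 + 2*x^4 - 4*x^3/3 - 5*x^2 - 6*x at the endpoints):
  F(1) − F(−1) = -28/3 − (4/3) = -32/3.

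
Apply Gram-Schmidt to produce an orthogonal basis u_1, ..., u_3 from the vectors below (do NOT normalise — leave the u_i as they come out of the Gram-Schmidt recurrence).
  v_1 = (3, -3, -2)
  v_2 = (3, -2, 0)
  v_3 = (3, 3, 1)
Orthogonal basis:
  u_1 = (3, -3, -2)
  u_2 = (21/22, 1/22, 15/11)
  u_3 = (108/61, 162/61, -81/61)

Apply the Gram-Schmidt recurrence
  u_1 = v_1
  u_i = v_i − Σ_{j<i} ((v_i · u_j) / (u_j · u_j)) · u_j.

Step by step this gives:
  u_1 = (3, -3, -2)
  u_2 = (21/22, 1/22, 15/11)
  u_3 = (108/61, 162/61, -81/61)

Orthogonality check:
  u_2 · u_1 = 0 (should be 0)
  u_3 · u_1 = 0 (should be 0)
  u_3 · u_2 = 0 (should be 0)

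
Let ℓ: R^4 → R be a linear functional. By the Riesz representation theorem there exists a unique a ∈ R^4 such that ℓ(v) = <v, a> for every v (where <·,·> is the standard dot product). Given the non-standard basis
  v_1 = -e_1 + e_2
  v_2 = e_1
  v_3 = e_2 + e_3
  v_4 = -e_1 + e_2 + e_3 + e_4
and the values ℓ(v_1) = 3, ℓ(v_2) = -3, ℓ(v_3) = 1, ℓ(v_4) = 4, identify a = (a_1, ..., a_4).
a = (-3, 0, 1, 0)

Write a = (a_1, ..., a_4) in the standard basis. For each basis vector v_i, ℓ(v_i) = <v_i, a> is a linear equation in the a_j's. Collect the n equations into a matrix system V a = ℓ, where row i of V is v_i (expressed in the standard basis). Since V is invertible (lower-triangular with 1s on the diagonal, up to permutation), solve by back-substitution:
  V =
[[-1, 1, 0, 0],
 [1, 0, 0, 0],
 [0, 1, 1, 0],
 [-1, 1, 1, 1]]
  V a = (3, -3, 1, 4)
Solving gives a = (-3, 0, 1, 0).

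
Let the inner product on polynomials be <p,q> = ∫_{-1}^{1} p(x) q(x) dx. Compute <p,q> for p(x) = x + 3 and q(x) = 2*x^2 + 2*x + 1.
<p,q> = 34/3

Expand the product: p(x)·q(x) = 2*x^3 + 8*x^2 + 7*x + 3.
∫_{-1}^{1} of each monomial x^k gives [2/(k+1) if k even, 0 if k odd]. Integrating term-by-term (or equivalently evaluating the antiderivative F(x) = x^4/2 + 8*x^3/3 + 7*x^2/2 + 3*x at the endpoints):
  F(1) − F(−1) = 29/3 − (-5/3) = 34/3.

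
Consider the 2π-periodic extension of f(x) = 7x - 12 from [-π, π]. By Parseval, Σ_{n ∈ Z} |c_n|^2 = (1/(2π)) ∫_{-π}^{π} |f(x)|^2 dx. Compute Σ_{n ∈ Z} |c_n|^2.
Σ |c_n|^2 = 49π^2/3 + 144

Expand and integrate term by term over [-π, π]:
  ∫ (7x)^2 dx = 49·(2π^3/3); ∫ 2·7·(-12)·x dx = 0 (odd integrand); ∫ (-12)^2 dx = 144·2π.
So (1/(2π)) ∫_{-π}^{π} (7x - 12)^2 dx = 49π^2/3 + 144 = 49π^2/3 + 144.
Parseval ⇒ Σ |c_n|^2 = 49π^2/3 + 144.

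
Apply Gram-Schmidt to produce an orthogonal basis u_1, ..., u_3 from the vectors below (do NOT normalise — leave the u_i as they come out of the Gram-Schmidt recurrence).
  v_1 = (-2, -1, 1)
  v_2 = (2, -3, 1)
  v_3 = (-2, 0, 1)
Orthogonal basis:
  u_1 = (-2, -1, 1)
  u_2 = (2, -3, 1)
  u_3 = (2/21, 4/21, 8/21)

Apply the Gram-Schmidt recurrence
  u_1 = v_1
  u_i = v_i − Σ_{j<i} ((v_i · u_j) / (u_j · u_j)) · u_j.

Step by step this gives:
  u_1 = (-2, -1, 1)
  u_2 = (2, -3, 1)
  u_3 = (2/21, 4/21, 8/21)

Orthogonality check:
  u_2 · u_1 = 0 (should be 0)
  u_3 · u_1 = 0 (should be 0)
  u_3 · u_2 = 0 (should be 0)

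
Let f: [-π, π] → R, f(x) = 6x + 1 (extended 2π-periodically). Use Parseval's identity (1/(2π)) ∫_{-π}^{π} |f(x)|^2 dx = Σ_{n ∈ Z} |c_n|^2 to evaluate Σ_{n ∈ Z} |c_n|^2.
Σ |c_n|^2 = 12π^2 + 1

Expand and integrate term by term over [-π, π]:
  ∫ (6x)^2 dx = 36·(2π^3/3); ∫ 2·6·(1)·x dx = 0 (odd integrand); ∫ 1^2 dx = 1·2π.
So (1/(2π)) ∫_{-π}^{π} (6x + 1)^2 dx = 36π^2/3 + 1 = 12π^2 + 1.
Parseval ⇒ Σ |c_n|^2 = 12π^2 + 1.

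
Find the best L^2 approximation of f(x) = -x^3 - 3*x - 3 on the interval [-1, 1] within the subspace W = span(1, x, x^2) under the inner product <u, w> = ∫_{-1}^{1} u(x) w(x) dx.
g(x) = -18*x/5 - 3

The best approximation g ∈ W is the orthogonal projection of f onto W. Writing g = a_0 + a_1 x + a_2 x^2, the coefficients solve the normal equations G · a = b where
  G_{ij} = <φ_i, φ_j> and b_i = <f, φ_i>, with φ_0 = 1, φ_1 = x, φ_2 = x^2.
G =
  [2, 0, 2/3]
  [0, 2/3, 0]
  [2/3, 0, 2/5],
b = (-6, -12/5, -2).
Solving gives a_0 = -3, a_1 = -18/5, a_2 = 0, so
  g(x) = -18*x/5 - 3.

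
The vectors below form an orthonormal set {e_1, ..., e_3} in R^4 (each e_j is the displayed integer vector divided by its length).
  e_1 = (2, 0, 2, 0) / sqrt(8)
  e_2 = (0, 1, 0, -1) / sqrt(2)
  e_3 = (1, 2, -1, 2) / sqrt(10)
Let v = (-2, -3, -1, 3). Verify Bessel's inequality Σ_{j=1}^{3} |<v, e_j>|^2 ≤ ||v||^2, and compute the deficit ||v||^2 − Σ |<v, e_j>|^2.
Σ |<v, e_j>|^2 = 113/5; ||v||^2 = 23; deficit = 2/5

Write each e_j = u_j / sqrt(<u_j, u_j>) where u_j is the displayed integer vector. Then <v, e_j> = <v, u_j> / sqrt(<u_j, u_j>), so |<v, e_j>|^2 = <v, u_j>^2 / <u_j, u_j>.
Coefficients: <v, e_1> = -6/sqrt(8), <v, e_2> = -6/sqrt(2), <v, e_3> = -1/sqrt(10).
Square and sum: Σ |<v, e_j>|^2 = 113/5.
Compute ||v||^2 = v·v = 23.
Deficit = 23 − 113/5 = 2/5 ≥ 0, confirming Bessel's inequality. (The deficit equals ||v − Σ <v,e_j> e_j||^2, the squared distance from v to span{e_j}.)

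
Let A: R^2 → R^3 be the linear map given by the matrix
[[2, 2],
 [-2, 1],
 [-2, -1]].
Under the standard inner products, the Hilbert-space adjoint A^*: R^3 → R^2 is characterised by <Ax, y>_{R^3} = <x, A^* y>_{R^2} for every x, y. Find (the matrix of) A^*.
A^* = A^T =
[[2, -2, -2],
 [2, 1, -1]]

For real matrices with standard dot products, the defining identity <Ax, y> = <x, A^* y> gives (Ax)^T y = x^T (A^*) y, i.e. x^T A^T y = x^T (A^*) y. Since this holds for all x, y, we must have A^* = A^T. Therefore
A^* =
[[2, -2, -2],
 [2, 1, -1]].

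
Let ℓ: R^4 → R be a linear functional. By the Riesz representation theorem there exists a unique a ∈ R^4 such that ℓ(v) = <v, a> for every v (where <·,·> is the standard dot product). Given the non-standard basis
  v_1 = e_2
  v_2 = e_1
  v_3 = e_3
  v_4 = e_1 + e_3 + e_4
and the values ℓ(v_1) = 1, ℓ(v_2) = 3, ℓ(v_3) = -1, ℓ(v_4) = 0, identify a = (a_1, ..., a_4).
a = (3, 1, -1, -2)

Write a = (a_1, ..., a_4) in the standard basis. For each basis vector v_i, ℓ(v_i) = <v_i, a> is a linear equation in the a_j's. Collect the n equations into a matrix system V a = ℓ, where row i of V is v_i (expressed in the standard basis). Since V is invertible (lower-triangular with 1s on the diagonal, up to permutation), solve by back-substitution:
  V =
[[0, 1, 0, 0],
 [1, 0, 0, 0],
 [0, 0, 1, 0],
 [1, 0, 1, 1]]
  V a = (1, 3, -1, 0)
Solving gives a = (3, 1, -1, -2).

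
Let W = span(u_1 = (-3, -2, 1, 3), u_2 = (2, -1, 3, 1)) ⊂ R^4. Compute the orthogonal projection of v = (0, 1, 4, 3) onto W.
proj_W(v) = (189/341, -574/341, 1037/341, 711/341)

Set up U = [u_1 | ... | u_2] ∈ R^(4×2). The projector onto W = col(U) is P = U (U^T U)^(-1) U^T.
Compute U^T U =
  [23, 2]
  [2, 15],
and U^T v = (11, 14).
Solve U^T U · c = U^T v for the coefficients: c = (137/341, 300/341). The projection is proj_W(v) = U c.
Check: (v - proj_W(v)) · u_1 = 0  (should be 0).
Check: (v - proj_W(v)) · u_2 = 0  (should be 0).
Result: proj_W(v) = (189/341, -574/341, 1037/341, 711/341).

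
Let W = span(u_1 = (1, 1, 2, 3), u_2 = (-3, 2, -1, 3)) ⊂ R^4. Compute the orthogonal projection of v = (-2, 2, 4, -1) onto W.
proj_W(v) = (52/309, 127/309, 179/309, 112/103)

Set up U = [u_1 | ... | u_2] ∈ R^(4×2). The projector onto W = col(U) is P = U (U^T U)^(-1) U^T.
Compute U^T U =
  [15, 6]
  [6, 23],
and U^T v = (5, 3).
Solve U^T U · c = U^T v for the coefficients: c = (97/309, 5/103). The projection is proj_W(v) = U c.
Check: (v - proj_W(v)) · u_1 = 0  (should be 0).
Check: (v - proj_W(v)) · u_2 = 0  (should be 0).
Result: proj_W(v) = (52/309, 127/309, 179/309, 112/103).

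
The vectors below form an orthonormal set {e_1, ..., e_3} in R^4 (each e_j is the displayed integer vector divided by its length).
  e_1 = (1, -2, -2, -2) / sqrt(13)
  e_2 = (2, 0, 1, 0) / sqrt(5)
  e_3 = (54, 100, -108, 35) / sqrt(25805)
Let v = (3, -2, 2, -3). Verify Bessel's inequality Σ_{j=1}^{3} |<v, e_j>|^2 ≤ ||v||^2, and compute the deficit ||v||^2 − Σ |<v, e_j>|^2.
Σ |<v, e_j>|^2 = 9538/397; ||v||^2 = 26; deficit = 784/397

Write each e_j = u_j / sqrt(<u_j, u_j>) where u_j is the displayed integer vector. Then <v, e_j> = <v, u_j> / sqrt(<u_j, u_j>), so |<v, e_j>|^2 = <v, u_j>^2 / <u_j, u_j>.
Coefficients: <v, e_1> = 9/sqrt(13), <v, e_2> = 8/sqrt(5), <v, e_3> = -359/sqrt(25805).
Square and sum: Σ |<v, e_j>|^2 = 9538/397.
Compute ||v||^2 = v·v = 26.
Deficit = 26 − 9538/397 = 784/397 ≥ 0, confirming Bessel's inequality. (The deficit equals ||v − Σ <v,e_j> e_j||^2, the squared distance from v to span{e_j}.)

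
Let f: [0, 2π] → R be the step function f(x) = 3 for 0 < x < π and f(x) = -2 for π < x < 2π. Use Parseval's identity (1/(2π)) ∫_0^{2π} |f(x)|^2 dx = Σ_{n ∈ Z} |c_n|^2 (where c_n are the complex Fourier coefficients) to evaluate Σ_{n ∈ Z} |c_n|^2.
Σ |c_n|^2 = 13/2

Parseval equates the L^2 energy of f (normalised by 1/(2π)) with the ℓ^2 sum of its Fourier coefficients: (1/(2π)) ∫_0^{2π} |f|^2 = Σ |c_n|^2.
Compute the left side: (1/(2π)) [∫_0^π 3^2 dx + ∫_π^{2π} (-2)^2 dx] = (1/(2π)) · (9π + 4π) = (9 + 4)/2 = 13/2.
So Σ_{n ∈ Z} |c_n|^2 = 13/2.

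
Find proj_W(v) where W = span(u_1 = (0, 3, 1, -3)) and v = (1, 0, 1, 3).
proj_W(v) = (0, -24/19, -8/19, 24/19)

Set up U = [u_1 | ... | u_1] ∈ R^(4×1). The projector onto W = col(U) is P = U (U^T U)^(-1) U^T.
Compute U^T U =
  [19],
and U^T v = (-8).
Solve U^T U · c = U^T v for the coefficients: c = (-8/19). The projection is proj_W(v) = U c.
Check: (v - proj_W(v)) · u_1 = 0  (should be 0).
Result: proj_W(v) = (0, -24/19, -8/19, 24/19).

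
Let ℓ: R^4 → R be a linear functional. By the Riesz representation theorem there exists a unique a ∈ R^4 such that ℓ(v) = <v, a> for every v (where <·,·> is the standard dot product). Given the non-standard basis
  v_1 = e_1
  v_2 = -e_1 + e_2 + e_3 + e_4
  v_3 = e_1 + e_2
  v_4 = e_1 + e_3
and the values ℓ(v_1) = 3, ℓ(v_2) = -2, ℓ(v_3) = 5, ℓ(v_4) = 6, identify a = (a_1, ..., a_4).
a = (3, 2, 3, -4)

Write a = (a_1, ..., a_4) in the standard basis. For each basis vector v_i, ℓ(v_i) = <v_i, a> is a linear equation in the a_j's. Collect the n equations into a matrix system V a = ℓ, where row i of V is v_i (expressed in the standard basis). Since V is invertible (lower-triangular with 1s on the diagonal, up to permutation), solve by back-substitution:
  V =
[[1, 0, 0, 0],
 [-1, 1, 1, 1],
 [1, 1, 0, 0],
 [1, 0, 1, 0]]
  V a = (3, -2, 5, 6)
Solving gives a = (3, 2, 3, -4).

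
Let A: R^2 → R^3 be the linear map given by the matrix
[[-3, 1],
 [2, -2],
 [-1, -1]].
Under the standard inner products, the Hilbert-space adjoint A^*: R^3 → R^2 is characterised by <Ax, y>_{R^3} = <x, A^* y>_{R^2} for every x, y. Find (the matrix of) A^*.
A^* = A^T =
[[-3, 2, -1],
 [1, -2, -1]]

For real matrices with standard dot products, the defining identity <Ax, y> = <x, A^* y> gives (Ax)^T y = x^T (A^*) y, i.e. x^T A^T y = x^T (A^*) y. Since this holds for all x, y, we must have A^* = A^T. Therefore
A^* =
[[-3, 2, -1],
 [1, -2, -1]].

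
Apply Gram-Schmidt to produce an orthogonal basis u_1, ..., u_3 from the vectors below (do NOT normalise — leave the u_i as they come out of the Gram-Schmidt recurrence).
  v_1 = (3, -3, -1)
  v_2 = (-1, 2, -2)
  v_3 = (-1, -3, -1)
Orthogonal basis:
  u_1 = (3, -3, -1)
  u_2 = (2/19, 17/19, -45/19)
  u_3 = (-128/61, -112/61, -48/61)

Apply the Gram-Schmidt recurrence
  u_1 = v_1
  u_i = v_i − Σ_{j<i} ((v_i · u_j) / (u_j · u_j)) · u_j.

Step by step this gives:
  u_1 = (3, -3, -1)
  u_2 = (2/19, 17/19, -45/19)
  u_3 = (-128/61, -112/61, -48/61)

Orthogonality check:
  u_2 · u_1 = 0 (should be 0)
  u_3 · u_1 = 0 (should be 0)
  u_3 · u_2 = 0 (should be 0)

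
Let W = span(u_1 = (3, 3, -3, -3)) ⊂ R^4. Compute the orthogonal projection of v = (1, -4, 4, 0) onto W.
proj_W(v) = (-7/4, -7/4, 7/4, 7/4)

Set up U = [u_1 | ... | u_1] ∈ R^(4×1). The projector onto W = col(U) is P = U (U^T U)^(-1) U^T.
Compute U^T U =
  [36],
and U^T v = (-21).
Solve U^T U · c = U^T v for the coefficients: c = (-7/12). The projection is proj_W(v) = U c.
Check: (v - proj_W(v)) · u_1 = 0  (should be 0).
Result: proj_W(v) = (-7/4, -7/4, 7/4, 7/4).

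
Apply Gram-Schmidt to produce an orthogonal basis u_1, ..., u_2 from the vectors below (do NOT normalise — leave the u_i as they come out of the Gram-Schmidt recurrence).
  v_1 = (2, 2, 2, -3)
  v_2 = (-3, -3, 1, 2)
Orthogonal basis:
  u_1 = (2, 2, 2, -3)
  u_2 = (-31/21, -31/21, 53/21, -2/7)

Apply the Gram-Schmidt recurrence
  u_1 = v_1
  u_i = v_i − Σ_{j<i} ((v_i · u_j) / (u_j · u_j)) · u_j.

Step by step this gives:
  u_1 = (2, 2, 2, -3)
  u_2 = (-31/21, -31/21, 53/21, -2/7)

Orthogonality check:
  u_2 · u_1 = 0 (should be 0)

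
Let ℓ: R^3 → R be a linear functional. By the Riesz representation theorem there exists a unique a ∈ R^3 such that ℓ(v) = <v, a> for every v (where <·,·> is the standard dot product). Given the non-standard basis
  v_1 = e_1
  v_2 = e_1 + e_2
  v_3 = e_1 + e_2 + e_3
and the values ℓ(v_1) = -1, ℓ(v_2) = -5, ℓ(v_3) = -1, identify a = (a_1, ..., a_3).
a = (-1, -4, 4)

Write a = (a_1, ..., a_3) in the standard basis. For each basis vector v_i, ℓ(v_i) = <v_i, a> is a linear equation in the a_j's. Collect the n equations into a matrix system V a = ℓ, where row i of V is v_i (expressed in the standard basis). Since V is invertible (lower-triangular with 1s on the diagonal, up to permutation), solve by back-substitution:
  V =
[[1, 0, 0],
 [1, 1, 0],
 [1, 1, 1]]
  V a = (-1, -5, -1)
Solving gives a = (-1, -4, 4).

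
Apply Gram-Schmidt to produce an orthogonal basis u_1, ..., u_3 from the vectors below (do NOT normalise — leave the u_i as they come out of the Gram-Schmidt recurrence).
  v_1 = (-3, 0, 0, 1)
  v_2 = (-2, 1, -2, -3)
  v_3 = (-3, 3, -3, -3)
Orthogonal basis:
  u_1 = (-3, 0, 0, 1)
  u_2 = (-11/10, 1, -2, -33/10)
  u_3 = (13/57, 97/57, -23/57, 13/19)

Apply the Gram-Schmidt recurrence
  u_1 = v_1
  u_i = v_i − Σ_{j<i} ((v_i · u_j) / (u_j · u_j)) · u_j.

Step by step this gives:
  u_1 = (-3, 0, 0, 1)
  u_2 = (-11/10, 1, -2, -33/10)
  u_3 = (13/57, 97/57, -23/57, 13/19)

Orthogonality check:
  u_2 · u_1 = 0 (should be 0)
  u_3 · u_1 = 0 (should be 0)
  u_3 · u_2 = 0 (should be 0)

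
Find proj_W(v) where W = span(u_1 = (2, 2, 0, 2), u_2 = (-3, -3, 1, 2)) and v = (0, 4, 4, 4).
proj_W(v) = (88/53, 88/53, 32/53, 248/53)

Set up U = [u_1 | ... | u_2] ∈ R^(4×2). The projector onto W = col(U) is P = U (U^T U)^(-1) U^T.
Compute U^T U =
  [12, -8]
  [-8, 23],
and U^T v = (16, 0).
Solve U^T U · c = U^T v for the coefficients: c = (92/53, 32/53). The projection is proj_W(v) = U c.
Check: (v - proj_W(v)) · u_1 = 0  (should be 0).
Check: (v - proj_W(v)) · u_2 = 0  (should be 0).
Result: proj_W(v) = (88/53, 88/53, 32/53, 248/53).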